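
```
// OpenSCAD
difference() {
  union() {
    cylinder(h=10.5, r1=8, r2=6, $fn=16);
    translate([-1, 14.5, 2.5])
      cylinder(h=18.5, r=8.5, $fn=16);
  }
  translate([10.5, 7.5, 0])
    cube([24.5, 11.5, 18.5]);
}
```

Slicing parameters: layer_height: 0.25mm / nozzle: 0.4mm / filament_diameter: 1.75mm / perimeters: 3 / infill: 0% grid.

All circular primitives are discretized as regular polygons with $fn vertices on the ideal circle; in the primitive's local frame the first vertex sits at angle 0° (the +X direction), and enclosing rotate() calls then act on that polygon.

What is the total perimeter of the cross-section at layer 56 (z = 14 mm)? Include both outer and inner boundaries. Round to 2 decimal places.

At z = 14 mm: the cone is not intersected at this z (z outside [0, 10.5]); the r=8.5 cylinder at (-1, 14.5) contributes a regular 16-gon of circumradius 8.5 (perimeter = 2·16·8.500·sin(180°/16) = 53.06 mm); Merging all regions: only the r=8.5 cylinder at (-1, 14.5) is present, so the union is just that shape — boundary = 53.06 mm; the 24.5×11.5 cube at (10.5, 7.5) contributes its full rectangle (perimeter 72.00 mm); Taking the first minus the rest: starting from that combined region, the 24.5×11.5 cube at (10.5, 7.5) misses the remaining region (no effect) — boundary = 53.06 mm. Overall, the cross-section is a single solid region. Total boundary length (outer) = 53.06 mm.

53.06 mm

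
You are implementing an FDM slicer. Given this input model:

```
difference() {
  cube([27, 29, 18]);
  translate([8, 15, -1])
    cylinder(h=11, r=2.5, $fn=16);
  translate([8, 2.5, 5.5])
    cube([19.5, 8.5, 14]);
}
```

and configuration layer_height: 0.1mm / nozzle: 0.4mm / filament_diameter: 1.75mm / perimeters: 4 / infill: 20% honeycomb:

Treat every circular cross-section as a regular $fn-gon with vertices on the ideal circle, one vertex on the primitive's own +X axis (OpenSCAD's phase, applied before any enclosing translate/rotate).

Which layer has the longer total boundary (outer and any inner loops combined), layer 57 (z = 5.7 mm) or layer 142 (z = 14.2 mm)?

layer 57 (z = 5.7 mm)

Layer 57 (z = 5.7): the cube is present — its section is the full 27×29 rectangle (perimeter 112.00 mm); the r=2.5 cylinder at (8, 15) gives a regular 16-gon of circumradius 2.5 (constant along its height) (perimeter = 2·16·2.500·sin(180°/16) = 15.61 mm); the cube at (8, 2.5) is present — its section is the full 19.5×8.5 rectangle (perimeter 56.00 mm); Taking the first minus the rest: starting from the 27×29 cube, the r=2.5 cylinder at (8, 15) lies wholly inside it (removes its full 19.13 mm² and its 15.61 mm outline becomes a hole wall); the 19.5×8.5 cube at (8, 2.5) partially overlaps it — only the 161.50 mm² overlap (of its 165.75 mm²) is removed, clipping the outline — boundary (outer + 1 inner loop) = 165.61 mm. So its perimeter = 165.61 mm. Layer 142 (z = 14.2): the 27×29 cube contributes its full rectangle (perimeter 112.00 mm); the cylinder at (8, 15) does not reach this height (z outside [-1, 10]); the 19.5×8.5 cube at (8, 2.5) contributes its full rectangle (perimeter 56.00 mm); Taking the first minus the rest: starting from the 27×29 cube, the 19.5×8.5 cube at (8, 2.5) partially overlaps it — only the 161.50 mm² overlap (of its 165.75 mm²) is removed, clipping the outline — boundary = 150.00 mm. So its perimeter = 150.00 mm. Layer 57 is larger (165.61 vs 150.00 mm).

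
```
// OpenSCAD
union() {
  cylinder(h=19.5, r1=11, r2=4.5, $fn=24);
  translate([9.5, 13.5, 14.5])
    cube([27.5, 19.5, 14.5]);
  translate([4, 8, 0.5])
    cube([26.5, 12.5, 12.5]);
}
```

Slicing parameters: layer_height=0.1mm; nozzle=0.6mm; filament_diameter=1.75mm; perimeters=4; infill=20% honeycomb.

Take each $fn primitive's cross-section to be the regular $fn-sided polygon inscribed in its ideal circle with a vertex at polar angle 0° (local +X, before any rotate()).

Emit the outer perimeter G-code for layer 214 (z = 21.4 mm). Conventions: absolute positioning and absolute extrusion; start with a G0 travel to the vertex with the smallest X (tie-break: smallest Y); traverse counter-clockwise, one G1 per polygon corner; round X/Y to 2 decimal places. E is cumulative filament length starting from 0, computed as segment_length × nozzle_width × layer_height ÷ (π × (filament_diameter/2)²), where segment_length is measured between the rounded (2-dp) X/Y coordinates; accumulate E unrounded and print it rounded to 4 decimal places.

G0 X9.50 Y13.50 Z21.40
G1 X37.00 Y13.50 E0.6860
G1 X37.00 Y33.00 E1.1724
G1 X9.50 Y33.00 E1.8584
G1 X9.50 Y13.50 E2.3448

At z = 21.4 mm: the cone is not intersected at this z (z outside [0, 19.5]); the cube at (9.5, 13.5) (footprint 27.5×19.5) is included at this height; the cube at (4, 8) is not intersected at this z (z outside [0.5, 13]); Merging all regions: only the 27.5×19.5 cube at (9.5, 13.5) is present, so the union is just that shape — 1 connected region. The outline is a single polygon with 4 vertices. Extrusion per mm of travel: 0.6 × 0.1 / (π × 0.875²) = 0.024945. Accumulating E over each segment gives final E = 2.3448.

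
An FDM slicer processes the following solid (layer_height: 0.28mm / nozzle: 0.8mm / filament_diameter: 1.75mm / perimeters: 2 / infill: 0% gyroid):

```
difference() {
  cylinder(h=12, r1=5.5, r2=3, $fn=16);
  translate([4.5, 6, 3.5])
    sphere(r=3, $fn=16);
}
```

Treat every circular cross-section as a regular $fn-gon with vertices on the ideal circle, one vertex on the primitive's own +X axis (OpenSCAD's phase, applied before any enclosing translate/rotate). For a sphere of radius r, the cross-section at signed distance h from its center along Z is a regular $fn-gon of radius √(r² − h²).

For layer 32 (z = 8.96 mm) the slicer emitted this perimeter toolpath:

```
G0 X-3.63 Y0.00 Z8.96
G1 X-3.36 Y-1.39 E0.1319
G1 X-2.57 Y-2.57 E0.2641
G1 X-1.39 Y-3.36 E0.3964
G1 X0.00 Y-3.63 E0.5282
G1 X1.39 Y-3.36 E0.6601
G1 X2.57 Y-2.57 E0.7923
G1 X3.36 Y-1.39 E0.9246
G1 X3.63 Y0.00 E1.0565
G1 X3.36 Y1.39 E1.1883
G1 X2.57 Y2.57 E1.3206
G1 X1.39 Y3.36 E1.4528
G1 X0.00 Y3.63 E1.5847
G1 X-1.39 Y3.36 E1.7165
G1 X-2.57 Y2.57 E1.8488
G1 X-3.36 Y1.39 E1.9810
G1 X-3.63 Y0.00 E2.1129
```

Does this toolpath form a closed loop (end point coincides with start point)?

Start point (G0): (-3.63, 0.00). End point (last G1): the path returns to the start — closed.

yes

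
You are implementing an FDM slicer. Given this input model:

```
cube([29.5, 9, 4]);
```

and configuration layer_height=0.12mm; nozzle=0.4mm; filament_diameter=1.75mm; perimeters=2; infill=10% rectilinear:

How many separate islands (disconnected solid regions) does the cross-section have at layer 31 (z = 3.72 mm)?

1

At z = 3.72 mm: the cube (footprint 29.5×9) is included at this height. Overall, the cross-section is a single solid region. Island count = 1.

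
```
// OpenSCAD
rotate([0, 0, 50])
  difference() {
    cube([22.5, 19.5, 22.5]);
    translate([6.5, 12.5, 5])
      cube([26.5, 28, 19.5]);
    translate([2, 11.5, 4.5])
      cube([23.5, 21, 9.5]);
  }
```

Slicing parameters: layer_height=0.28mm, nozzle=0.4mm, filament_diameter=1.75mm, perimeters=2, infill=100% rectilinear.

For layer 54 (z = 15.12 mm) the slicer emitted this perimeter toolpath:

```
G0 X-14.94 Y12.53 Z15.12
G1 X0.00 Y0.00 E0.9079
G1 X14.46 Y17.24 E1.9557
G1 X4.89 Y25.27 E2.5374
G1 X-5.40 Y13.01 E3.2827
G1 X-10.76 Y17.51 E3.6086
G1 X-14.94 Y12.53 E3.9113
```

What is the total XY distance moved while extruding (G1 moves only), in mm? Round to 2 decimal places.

Sum the Euclidean lengths of each G1 segment: total = 84.00 mm.

84.00 mm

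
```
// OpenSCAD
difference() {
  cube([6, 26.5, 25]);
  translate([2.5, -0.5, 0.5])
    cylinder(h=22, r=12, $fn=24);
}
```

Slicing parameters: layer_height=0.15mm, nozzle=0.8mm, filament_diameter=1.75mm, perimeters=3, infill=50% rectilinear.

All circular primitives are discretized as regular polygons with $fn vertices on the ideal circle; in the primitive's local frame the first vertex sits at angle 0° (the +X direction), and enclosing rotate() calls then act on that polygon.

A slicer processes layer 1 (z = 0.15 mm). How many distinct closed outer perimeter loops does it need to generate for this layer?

1

At z = 0.15 mm: the cube (footprint 6×26.5) is included at this height; the cylinder at (2.5, -0.5) is absent (z outside [0.5, 22.5]); Taking the first minus the rest: none of the subtracted shapes is present at this height, so the 6×26.5 cube is unchanged — 1 connected region. The result has 1 disconnected region.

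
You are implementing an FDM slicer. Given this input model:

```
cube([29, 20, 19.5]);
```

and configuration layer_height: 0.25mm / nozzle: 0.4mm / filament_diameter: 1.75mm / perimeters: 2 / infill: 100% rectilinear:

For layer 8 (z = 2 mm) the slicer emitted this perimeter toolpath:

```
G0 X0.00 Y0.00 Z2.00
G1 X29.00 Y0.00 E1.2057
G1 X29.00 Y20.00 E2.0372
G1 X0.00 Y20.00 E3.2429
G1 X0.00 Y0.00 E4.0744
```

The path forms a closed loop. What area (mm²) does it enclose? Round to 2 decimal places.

580.00 mm²

Apply the shoelace formula to the sequence of (X, Y) vertices; enclosed area = 580.00 mm².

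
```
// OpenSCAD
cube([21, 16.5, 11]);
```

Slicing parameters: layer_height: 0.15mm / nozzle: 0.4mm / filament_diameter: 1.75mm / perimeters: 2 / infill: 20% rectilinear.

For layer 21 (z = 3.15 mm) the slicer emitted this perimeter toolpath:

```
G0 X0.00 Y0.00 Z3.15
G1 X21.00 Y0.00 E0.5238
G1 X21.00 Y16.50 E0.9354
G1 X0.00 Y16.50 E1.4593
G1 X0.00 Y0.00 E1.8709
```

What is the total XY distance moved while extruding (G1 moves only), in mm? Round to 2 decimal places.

Sum the Euclidean lengths of each G1 segment: total = 75.00 mm.

75.00 mm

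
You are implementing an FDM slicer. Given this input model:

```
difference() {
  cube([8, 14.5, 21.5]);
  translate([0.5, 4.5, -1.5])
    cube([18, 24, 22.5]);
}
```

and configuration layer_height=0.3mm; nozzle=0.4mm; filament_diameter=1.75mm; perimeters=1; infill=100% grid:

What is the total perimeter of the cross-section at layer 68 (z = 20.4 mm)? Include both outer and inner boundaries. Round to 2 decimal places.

45.00 mm

At z = 20.4 mm: the cube (footprint 8×14.5) is included at this height (perimeter 45.00 mm); the cube at (0.5, 4.5) is present — its section is the full 18×24 rectangle (perimeter 84.00 mm); Subtracting the remaining from the first: starting from the 8×14.5 cube, the 18×24 cube at (0.5, 4.5) partially overlaps it — only the 75.00 mm² overlap (of its 432.00 mm²) is removed, clipping the outline — boundary = 45.00 mm. Overall, the cross-section is a single solid region. Total boundary length (outer) = 45.00 mm.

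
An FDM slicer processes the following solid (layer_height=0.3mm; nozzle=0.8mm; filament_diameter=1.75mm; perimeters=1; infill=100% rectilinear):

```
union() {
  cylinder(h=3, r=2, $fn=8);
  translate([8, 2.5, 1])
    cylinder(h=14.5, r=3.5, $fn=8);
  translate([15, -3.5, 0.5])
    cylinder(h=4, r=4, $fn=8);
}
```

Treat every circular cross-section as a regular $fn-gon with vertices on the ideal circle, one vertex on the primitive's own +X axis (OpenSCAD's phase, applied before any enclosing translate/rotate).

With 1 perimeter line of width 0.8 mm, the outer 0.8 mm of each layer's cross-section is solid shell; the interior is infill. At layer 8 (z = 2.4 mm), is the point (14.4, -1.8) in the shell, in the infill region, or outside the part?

infill

At z = 2.4 mm: the cylinder: section is a regular 8-gon, circumradius r=2; the r=3.5 cylinder at (8, 2.5) gives a regular 8-gon of circumradius 3.5 (constant along its height); the r=4 cylinder at (15, -3.5) gives a regular 8-gon of circumradius 4 (constant along its height); Merging all regions: the 3 present regions are separate (no shared area or edge), so areas and boundary lengths simply add and each stays a separate island — 3 connected regions. Overall, the cross-section has 3 separate islands. The nearest boundary edge runs (12.17, -0.67)→(15.00, 0.50); distance from the point to it = 1.90 mm. (Shell/infill is judged within the island containing the point — the largest one.) The point is inside the cross-section and 1.90 mm from the nearest boundary — more than the 0.8 mm shell width (1 × 0.8), so it's in the infill interior.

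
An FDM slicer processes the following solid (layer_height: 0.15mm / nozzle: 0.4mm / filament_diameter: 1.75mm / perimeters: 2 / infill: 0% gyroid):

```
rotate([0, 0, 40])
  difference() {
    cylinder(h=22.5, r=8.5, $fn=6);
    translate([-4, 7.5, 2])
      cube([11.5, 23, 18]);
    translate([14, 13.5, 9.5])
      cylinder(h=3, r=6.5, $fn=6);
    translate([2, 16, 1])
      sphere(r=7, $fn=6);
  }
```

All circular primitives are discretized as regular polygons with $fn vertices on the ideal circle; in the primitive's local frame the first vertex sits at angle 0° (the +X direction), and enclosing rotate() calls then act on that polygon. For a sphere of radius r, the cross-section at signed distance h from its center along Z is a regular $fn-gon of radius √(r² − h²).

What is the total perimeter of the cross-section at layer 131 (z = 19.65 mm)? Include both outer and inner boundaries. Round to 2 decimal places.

At z = 19.65 mm: the r=8.5 cylinder gives a regular 6-gon of circumradius 8.5 (constant along its height) (perimeter = 2·6·8.500·sin(180°/6) = 51.00 mm); the cube at (-4, 7.5) (footprint 11.5×23) is included at this height (perimeter 69.00 mm); the cylinder at (14, 13.5) does not reach this height (z outside [9.5, 12.5]); the sphere at (2, 16) does not reach this height (|z−center|=18.650 > r=7); After the difference (first − rest): starting from the r=8.5 cylinder, the 11.5×23 cube at (-4, 7.5) misses the remaining region (no effect) — boundary = 51.00 mm; (whole slice rotated 40° about Z — lengths, areas and connectivity unchanged). Overall, the cross-section is a single solid region. Total boundary length (outer) = 51.00 mm.

51.00 mm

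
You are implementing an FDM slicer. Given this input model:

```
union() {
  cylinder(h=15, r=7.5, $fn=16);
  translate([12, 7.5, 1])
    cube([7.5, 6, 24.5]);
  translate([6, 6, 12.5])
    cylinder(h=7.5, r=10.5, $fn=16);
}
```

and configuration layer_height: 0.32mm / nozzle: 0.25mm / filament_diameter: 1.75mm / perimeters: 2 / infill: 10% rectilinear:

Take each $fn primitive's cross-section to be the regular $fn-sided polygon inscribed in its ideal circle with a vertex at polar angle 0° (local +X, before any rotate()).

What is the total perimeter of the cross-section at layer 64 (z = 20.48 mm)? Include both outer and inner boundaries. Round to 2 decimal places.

27.00 mm

At z = 20.48 mm: the cylinder is not intersected at this z (z outside [0, 15]); the 7.5×6 cube at (12, 7.5) contributes its full rectangle (perimeter 27.00 mm); the cylinder at (6, 6) does not reach this height (z outside [12.5, 20]); Combining (union): only the 7.5×6 cube at (12, 7.5) is present, so the union is just that shape — boundary = 27.00 mm. Overall, the cross-section is a single solid region. Total boundary length (outer) = 27.00 mm.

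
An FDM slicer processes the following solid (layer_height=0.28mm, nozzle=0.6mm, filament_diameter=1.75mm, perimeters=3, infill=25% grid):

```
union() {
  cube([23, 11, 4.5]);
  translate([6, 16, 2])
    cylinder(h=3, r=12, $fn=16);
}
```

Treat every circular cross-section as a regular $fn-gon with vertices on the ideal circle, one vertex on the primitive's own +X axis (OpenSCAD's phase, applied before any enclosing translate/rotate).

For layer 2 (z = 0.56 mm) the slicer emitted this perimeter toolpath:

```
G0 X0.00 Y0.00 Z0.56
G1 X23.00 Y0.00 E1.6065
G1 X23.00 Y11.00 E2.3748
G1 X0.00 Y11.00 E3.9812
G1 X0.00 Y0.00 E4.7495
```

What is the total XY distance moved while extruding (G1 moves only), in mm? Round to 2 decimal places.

Sum the Euclidean lengths of each G1 segment: total = 68.00 mm.

68.00 mm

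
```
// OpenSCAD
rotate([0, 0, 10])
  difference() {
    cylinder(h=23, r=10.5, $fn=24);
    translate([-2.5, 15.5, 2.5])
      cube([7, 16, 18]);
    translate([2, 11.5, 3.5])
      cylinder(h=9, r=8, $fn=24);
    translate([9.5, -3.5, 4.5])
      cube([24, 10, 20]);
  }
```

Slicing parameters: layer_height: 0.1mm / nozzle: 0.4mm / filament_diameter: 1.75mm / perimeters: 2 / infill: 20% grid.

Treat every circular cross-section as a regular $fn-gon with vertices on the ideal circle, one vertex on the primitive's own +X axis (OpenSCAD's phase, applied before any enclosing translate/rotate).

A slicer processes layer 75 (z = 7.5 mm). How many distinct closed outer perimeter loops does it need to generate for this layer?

1

At z = 7.5 mm: the r=10.5 cylinder contributes a regular 24-gon of circumradius 10.5; the cube at (-2.5, 15.5) is present — its section is the full 7×16 rectangle; the cylinder at (2, 11.5): section is a regular 24-gon, circumradius r=8; the cube at (9.5, -3.5) (footprint 24×10) is included at this height; After the difference (first − rest): starting from the r=10.5 cylinder, the 7×16 cube at (-2.5, 15.5) misses the remaining region (no effect); the r=8 cylinder at (2, 11.5) partially overlaps it — only the 65.44 mm² overlap (of its 198.77 mm²) is removed, clipping the outline; the 24×10 cube at (9.5, -3.5) partially overlaps it — only the 5.34 mm² overlap (of its 240.00 mm²) is removed, clipping the outline — 1 connected region; (whole slice rotated 10° about Z — lengths, areas and connectivity unchanged). The result has 1 disconnected region.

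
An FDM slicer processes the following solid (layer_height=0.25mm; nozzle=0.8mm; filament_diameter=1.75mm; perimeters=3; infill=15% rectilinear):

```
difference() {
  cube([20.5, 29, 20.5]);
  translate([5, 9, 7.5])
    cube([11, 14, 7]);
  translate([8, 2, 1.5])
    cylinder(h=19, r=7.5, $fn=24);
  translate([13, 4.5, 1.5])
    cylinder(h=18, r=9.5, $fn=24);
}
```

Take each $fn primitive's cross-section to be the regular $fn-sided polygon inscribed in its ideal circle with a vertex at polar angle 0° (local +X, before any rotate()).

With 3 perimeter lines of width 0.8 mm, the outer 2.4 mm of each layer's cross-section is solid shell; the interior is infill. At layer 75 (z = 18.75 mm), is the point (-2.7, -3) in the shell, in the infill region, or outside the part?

At z = 18.75 mm: the cube is present — its section is the full 20.5×29 rectangle; the cube at (5, 9) is not intersected at this z (z outside [7.5, 14.5]); the r=7.5 cylinder at (8, 2) contributes a regular 24-gon of circumradius 7.5; the r=9.5 cylinder at (13, 4.5) contributes a regular 24-gon of circumradius 9.5; Taking the first minus the rest: starting from the 20.5×29 cube, the r=7.5 cylinder at (8, 2) partially overlaps it — only the 116.82 mm² overlap (of its 174.70 mm²) is removed, clipping the outline; the r=9.5 cylinder at (13, 4.5) partially overlaps it — only the 111.41 mm² overlap (of its 280.30 mm²) is removed, clipping the outline — 1 connected region. Overall, the cross-section is a single solid region. The nearest boundary edge runs (0.00, 0.00)→(0.00, 29.00); distance from the point to it = 4.04 mm. The point is not inside any of the regions above, so it lies outside the cross-section (4.04 mm from the nearest boundary).

outside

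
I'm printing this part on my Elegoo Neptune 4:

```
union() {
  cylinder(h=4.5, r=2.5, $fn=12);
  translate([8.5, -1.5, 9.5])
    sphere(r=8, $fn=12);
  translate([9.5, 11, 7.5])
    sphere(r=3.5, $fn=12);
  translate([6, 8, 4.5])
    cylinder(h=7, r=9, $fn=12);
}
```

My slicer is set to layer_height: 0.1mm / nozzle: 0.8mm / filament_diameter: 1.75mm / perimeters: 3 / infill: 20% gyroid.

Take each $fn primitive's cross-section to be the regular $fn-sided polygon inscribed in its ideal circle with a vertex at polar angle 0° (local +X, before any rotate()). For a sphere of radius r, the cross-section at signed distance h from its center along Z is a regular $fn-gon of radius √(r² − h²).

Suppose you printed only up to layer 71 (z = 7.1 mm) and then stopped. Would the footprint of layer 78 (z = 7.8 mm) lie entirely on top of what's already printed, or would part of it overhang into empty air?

part overhangs

Compare the two slices. At z = 7.1: the cylinder does not reach this height (z outside [0, 4.5]); the sphere at (8.5, -1.5): section is a regular 12-gon, circumradius = √(r²−h²) = √(8²−2.4²) = 7.632 (area = (12/2)·7.632²·sin(360°/12) = 174.72 mm²); the sphere at (9.5, 11): section is a regular 12-gon, circumradius = √(r²−h²) = √(3.5²−0.4²) = 3.477 (area = (12/2)·3.477²·sin(360°/12) = 36.27 mm²); the r=9 cylinder at (6, 8) gives a regular 12-gon of circumradius 9 (constant along its height) (area = (12/2)·9.000²·sin(360°/12) = 243.00 mm²); Merging all regions: the regions partially overlap — summed areas 453.99 mm² minus the doubly-counted overlap 94.13 mm² gives 359.86 mm² — area = 359.86 mm². At z = 7.8: the cylinder does not reach this height (z outside [0, 4.5]); the sphere at (8.5, -1.5): section is a regular 12-gon, circumradius = √(r²−h²) = √(8²−1.7²) = 7.817 (area = (12/2)·7.817²·sin(360°/12) = 183.33 mm²); the r=3.5 sphere at (9.5, 11) slices to a regular 12-gon of circumradius 3.487 (√(r²−h²) with h=0.3 from center) (area = (12/2)·3.487²·sin(360°/12) = 36.48 mm²); the r=9 cylinder at (6, 8) contributes a regular 12-gon of circumradius 9 (area = (12/2)·9.000²·sin(360°/12) = 243.00 mm²); Merging all regions: the regions partially overlap — summed areas 462.81 mm² minus the doubly-counted overlap 97.23 mm² gives 365.58 mm² — area = 365.58 mm². Checking containment: at z = 7.8 the cross-section extends beyond the z = 7.1 cross-section by about 5.72 mm².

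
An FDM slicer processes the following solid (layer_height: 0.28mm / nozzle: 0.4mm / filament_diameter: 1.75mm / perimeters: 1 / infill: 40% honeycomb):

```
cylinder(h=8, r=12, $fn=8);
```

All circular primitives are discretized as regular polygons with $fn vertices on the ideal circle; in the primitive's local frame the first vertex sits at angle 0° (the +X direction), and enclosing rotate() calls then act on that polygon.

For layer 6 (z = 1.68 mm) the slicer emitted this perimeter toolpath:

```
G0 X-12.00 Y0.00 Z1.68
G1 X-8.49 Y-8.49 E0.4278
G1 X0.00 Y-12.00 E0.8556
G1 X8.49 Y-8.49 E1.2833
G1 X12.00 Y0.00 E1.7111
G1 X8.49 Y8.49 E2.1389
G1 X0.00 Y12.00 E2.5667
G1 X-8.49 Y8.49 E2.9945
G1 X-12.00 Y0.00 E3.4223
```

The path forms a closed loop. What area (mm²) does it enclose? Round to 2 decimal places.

407.52 mm²

Apply the shoelace formula to the sequence of (X, Y) vertices; enclosed area = 407.52 mm².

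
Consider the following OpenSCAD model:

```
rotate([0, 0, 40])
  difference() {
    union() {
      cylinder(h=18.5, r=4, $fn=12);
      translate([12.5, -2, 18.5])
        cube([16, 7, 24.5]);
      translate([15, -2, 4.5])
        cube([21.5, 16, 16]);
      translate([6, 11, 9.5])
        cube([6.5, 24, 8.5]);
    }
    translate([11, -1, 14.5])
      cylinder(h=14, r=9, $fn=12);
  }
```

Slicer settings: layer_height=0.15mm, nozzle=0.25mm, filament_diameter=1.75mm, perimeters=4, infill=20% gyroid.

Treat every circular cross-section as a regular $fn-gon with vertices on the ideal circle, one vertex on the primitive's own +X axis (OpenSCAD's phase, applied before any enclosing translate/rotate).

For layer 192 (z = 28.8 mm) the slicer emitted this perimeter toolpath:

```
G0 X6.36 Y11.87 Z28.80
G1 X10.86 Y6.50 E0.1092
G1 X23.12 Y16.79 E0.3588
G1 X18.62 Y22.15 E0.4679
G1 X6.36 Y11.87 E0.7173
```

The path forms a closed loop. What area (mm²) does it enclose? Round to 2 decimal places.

Apply the shoelace formula to the sequence of (X, Y) vertices; enclosed area = 112.06 mm².

112.06 mm²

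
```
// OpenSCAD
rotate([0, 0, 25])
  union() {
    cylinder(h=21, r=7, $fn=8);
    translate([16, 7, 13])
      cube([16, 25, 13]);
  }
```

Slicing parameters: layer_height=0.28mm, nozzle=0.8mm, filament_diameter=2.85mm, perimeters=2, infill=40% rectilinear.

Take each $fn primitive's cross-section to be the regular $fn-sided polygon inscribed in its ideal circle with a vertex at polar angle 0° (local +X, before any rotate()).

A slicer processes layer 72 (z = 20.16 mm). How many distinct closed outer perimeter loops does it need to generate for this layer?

At z = 20.16 mm: the r=7 cylinder gives a regular 8-gon of circumradius 7 (constant along its height); the cube at (16, 7) (footprint 16×25) is included at this height; Taking the union: the 2 present regions are separate (no shared area or edge), so areas and boundary lengths simply add and each stays a separate island — 2 connected regions; (rotated 25° about Z; rotation is an isometry so areas/perimeters/island counts are preserved). The result has 2 disconnected regions.

2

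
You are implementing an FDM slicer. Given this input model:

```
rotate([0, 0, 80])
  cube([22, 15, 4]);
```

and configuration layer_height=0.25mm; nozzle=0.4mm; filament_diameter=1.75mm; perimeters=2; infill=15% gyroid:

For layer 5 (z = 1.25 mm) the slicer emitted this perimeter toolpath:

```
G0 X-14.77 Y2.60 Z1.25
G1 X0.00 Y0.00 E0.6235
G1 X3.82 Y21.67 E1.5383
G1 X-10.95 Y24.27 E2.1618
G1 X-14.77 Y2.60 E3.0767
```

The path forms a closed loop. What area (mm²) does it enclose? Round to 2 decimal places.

330.00 mm²

Apply the shoelace formula to the sequence of (X, Y) vertices; enclosed area = 330.00 mm².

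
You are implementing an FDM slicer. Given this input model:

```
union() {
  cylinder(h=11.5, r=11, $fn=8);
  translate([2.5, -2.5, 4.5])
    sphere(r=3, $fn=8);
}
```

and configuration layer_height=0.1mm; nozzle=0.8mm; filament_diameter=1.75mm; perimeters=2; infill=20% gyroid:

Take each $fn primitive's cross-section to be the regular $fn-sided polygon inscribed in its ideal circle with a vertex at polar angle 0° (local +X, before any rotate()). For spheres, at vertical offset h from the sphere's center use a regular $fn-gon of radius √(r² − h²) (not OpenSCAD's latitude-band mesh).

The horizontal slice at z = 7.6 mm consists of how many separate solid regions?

At z = 7.6 mm: the cylinder: section is a regular 8-gon, circumradius r=11; the sphere at (2.5, -2.5) is absent (|z−center|=3.100 > r=3); Merging all regions: only the r=11 cylinder is present, so the union is just that shape — 1 connected region. The result has 1 disconnected region.

1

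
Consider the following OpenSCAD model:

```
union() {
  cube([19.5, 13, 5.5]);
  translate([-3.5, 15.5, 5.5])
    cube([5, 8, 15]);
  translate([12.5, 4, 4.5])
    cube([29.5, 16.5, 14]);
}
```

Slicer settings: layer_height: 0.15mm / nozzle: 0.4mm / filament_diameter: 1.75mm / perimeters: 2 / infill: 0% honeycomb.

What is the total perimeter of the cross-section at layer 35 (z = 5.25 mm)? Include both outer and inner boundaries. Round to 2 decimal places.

At z = 5.25 mm: the cube is present — its section is the full 19.5×13 rectangle (perimeter 65.00 mm); the cube at (-3.5, 15.5) is absent (z outside [5.5, 20.5]); the 29.5×16.5 cube at (12.5, 4) contributes its full rectangle (perimeter 92.00 mm); Merging all regions: the regions partially overlap (shared area 63.00 mm²), so the edge portions inside another operand are dropped and the merged outline is re-measured after clipping — boundary = 125.00 mm. Overall, the cross-section is a single solid region. Total boundary length (outer) = 125.00 mm.

125.00 mm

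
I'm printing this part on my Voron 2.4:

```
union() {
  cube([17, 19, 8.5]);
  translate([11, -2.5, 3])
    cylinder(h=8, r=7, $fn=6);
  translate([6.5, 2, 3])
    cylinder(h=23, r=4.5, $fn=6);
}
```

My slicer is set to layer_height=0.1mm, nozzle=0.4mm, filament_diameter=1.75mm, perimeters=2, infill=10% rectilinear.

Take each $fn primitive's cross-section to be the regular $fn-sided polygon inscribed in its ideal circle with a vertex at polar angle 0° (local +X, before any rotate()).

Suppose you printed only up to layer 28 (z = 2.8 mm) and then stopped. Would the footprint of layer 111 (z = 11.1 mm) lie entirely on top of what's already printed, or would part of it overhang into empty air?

part overhangs

Compare the two slices. At z = 2.8: the 17×19 cube contributes its full rectangle (area 323.00 mm²); the cylinder at (11, -2.5) does not reach this height (z outside [3, 11]); the cylinder at (6.5, 2) is absent (z outside [3, 26]); Taking the union: only the 17×19 cube is present, so the union is just that shape — area = 323.00 mm². At z = 11.1: the cube does not reach this height (z outside [0, 8.5]); the cylinder at (11, -2.5) is absent (z outside [3, 11]); the r=4.5 cylinder at (6.5, 2) contributes a regular 6-gon of circumradius 4.5 (area = (6/2)·4.500²·sin(360°/6) = 52.61 mm²); Combining (union): only the r=4.5 cylinder at (6.5, 2) is present, so the union is just that shape — area = 52.61 mm². Checking containment: at z = 11.1 the cross-section extends beyond the z = 2.8 cross-section by about 10.61 mm².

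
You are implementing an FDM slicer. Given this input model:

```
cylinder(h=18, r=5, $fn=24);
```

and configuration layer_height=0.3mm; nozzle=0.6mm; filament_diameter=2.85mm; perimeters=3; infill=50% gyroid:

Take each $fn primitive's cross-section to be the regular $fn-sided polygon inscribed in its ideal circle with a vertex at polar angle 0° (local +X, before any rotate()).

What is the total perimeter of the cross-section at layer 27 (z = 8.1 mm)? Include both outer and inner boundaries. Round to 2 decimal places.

31.33 mm

At z = 8.1 mm: the r=5 cylinder gives a regular 24-gon of circumradius 5 (constant along its height) (perimeter = 2·24·5.000·sin(180°/24) = 31.33 mm). Overall, the cross-section is a single solid region. Total boundary length (outer) = 31.33 mm.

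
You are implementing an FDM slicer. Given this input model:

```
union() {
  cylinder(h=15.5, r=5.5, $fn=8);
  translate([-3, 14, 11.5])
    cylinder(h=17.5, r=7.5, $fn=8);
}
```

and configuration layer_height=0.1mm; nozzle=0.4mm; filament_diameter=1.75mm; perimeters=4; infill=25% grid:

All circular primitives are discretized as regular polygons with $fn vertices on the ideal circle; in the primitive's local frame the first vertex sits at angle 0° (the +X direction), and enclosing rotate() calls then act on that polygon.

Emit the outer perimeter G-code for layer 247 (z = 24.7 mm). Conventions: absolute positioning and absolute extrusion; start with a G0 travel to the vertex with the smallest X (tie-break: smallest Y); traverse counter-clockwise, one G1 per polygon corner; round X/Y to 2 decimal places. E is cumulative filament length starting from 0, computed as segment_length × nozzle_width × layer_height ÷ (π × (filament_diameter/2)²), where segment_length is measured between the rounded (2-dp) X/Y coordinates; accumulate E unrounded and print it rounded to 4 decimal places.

At z = 24.7 mm: the cylinder is not intersected at this z (z outside [0, 15.5]); the r=7.5 cylinder at (-3, 14) gives a regular 8-gon of circumradius 7.5 (constant along its height); Combining (union): only the r=7.5 cylinder at (-3, 14) is present, so the union is just that shape — 1 connected region. The outline is a single polygon with 8 vertices. Extrusion per mm of travel: 0.4 × 0.1 / (π × 0.875²) = 0.016630. Accumulating E over each segment gives final E = 0.7634.

G0 X-10.50 Y14.00 Z24.70
G1 X-8.30 Y8.70 E0.0954
G1 X-3.00 Y6.50 E0.1909
G1 X2.30 Y8.70 E0.2863
G1 X4.50 Y14.00 E0.3817
G1 X2.30 Y19.30 E0.4772
G1 X-3.00 Y21.50 E0.5726
G1 X-8.30 Y19.30 E0.6680
G1 X-10.50 Y14.00 E0.7634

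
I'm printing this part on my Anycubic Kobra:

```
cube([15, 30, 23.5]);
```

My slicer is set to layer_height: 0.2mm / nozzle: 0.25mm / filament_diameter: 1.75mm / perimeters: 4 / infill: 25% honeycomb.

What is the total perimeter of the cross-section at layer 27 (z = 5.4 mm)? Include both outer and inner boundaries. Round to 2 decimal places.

90.00 mm

At z = 5.4 mm: the cube (footprint 15×30) is included at this height (perimeter 90.00 mm). Overall, the cross-section is a single solid region. Total boundary length (outer) = 90.00 mm.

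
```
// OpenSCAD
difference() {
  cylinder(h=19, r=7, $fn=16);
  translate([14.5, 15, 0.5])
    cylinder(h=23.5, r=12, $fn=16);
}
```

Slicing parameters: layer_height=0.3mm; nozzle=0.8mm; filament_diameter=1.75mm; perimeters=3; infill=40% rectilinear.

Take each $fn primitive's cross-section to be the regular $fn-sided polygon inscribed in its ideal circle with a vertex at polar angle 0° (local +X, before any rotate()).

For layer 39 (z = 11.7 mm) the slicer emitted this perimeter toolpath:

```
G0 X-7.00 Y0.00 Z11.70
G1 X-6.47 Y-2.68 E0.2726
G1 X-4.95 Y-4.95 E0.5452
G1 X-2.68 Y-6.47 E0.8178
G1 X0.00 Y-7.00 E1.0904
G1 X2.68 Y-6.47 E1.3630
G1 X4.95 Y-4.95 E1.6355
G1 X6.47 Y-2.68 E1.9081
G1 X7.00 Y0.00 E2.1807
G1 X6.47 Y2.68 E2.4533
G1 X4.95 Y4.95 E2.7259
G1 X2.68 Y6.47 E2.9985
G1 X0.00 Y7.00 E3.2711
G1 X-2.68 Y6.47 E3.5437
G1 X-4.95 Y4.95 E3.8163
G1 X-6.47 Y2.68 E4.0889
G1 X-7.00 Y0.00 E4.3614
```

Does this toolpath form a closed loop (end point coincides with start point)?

Start point (G0): (-7.00, 0.00). End point (last G1): the path returns to the start — closed.

yes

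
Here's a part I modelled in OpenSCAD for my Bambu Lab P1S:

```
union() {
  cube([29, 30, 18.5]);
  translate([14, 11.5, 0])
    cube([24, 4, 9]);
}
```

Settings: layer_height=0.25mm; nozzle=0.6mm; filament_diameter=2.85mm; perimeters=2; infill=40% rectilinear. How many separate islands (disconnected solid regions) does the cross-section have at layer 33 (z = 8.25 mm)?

1

At z = 8.25 mm: the 29×30 cube contributes its full rectangle; the cube at (14, 11.5) (footprint 24×4) is included at this height; Merging all regions: the regions partially overlap (shared area 60.00 mm²), so overlapping operands fuse into one piece — 1 connected region. Overall, the cross-section is a single solid region. Island count = 1.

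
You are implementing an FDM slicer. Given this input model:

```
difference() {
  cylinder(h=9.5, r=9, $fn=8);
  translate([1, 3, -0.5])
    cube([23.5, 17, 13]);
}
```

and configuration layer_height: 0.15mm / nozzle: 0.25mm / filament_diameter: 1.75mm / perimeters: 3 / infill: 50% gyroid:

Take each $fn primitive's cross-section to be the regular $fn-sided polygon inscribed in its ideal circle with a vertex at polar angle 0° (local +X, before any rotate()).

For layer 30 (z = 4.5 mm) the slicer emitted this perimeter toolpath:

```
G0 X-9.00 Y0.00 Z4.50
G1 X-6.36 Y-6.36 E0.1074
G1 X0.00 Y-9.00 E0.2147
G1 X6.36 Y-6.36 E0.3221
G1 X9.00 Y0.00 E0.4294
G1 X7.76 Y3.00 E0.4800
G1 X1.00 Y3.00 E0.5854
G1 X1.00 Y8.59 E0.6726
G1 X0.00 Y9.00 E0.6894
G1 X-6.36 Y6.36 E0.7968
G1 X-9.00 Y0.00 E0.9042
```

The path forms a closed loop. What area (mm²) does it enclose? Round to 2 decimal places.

202.66 mm²

Apply the shoelace formula to the sequence of (X, Y) vertices; enclosed area = 202.66 mm².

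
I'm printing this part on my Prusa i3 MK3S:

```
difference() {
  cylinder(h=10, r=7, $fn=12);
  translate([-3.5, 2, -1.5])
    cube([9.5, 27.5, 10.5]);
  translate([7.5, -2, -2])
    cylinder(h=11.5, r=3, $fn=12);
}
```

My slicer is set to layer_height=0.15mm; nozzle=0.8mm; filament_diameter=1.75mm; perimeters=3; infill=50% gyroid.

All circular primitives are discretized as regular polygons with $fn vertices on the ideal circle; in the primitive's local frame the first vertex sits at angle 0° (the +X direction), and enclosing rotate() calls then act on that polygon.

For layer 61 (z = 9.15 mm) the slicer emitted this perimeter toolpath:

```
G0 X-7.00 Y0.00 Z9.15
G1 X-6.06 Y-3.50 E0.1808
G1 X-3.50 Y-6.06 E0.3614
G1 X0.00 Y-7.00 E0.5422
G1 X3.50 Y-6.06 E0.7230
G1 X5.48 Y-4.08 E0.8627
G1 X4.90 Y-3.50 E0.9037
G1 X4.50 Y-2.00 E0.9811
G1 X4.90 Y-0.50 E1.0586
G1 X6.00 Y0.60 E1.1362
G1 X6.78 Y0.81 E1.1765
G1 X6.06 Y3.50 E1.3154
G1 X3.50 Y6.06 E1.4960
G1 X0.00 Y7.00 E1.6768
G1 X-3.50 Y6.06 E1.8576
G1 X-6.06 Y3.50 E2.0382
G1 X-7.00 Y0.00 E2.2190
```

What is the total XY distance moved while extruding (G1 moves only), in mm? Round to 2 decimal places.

44.48 mm

Sum the Euclidean lengths of each G1 segment: total = 44.48 mm.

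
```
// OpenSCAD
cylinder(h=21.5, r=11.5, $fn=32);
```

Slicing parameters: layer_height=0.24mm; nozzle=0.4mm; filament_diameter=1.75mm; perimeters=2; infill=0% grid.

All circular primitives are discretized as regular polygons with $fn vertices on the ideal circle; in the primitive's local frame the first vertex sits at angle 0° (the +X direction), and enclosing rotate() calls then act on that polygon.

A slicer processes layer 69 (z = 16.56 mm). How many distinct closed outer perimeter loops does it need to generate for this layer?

At z = 16.56 mm: the r=11.5 cylinder gives a regular 32-gon of circumradius 11.5 (constant along its height). The result has 1 disconnected region.

1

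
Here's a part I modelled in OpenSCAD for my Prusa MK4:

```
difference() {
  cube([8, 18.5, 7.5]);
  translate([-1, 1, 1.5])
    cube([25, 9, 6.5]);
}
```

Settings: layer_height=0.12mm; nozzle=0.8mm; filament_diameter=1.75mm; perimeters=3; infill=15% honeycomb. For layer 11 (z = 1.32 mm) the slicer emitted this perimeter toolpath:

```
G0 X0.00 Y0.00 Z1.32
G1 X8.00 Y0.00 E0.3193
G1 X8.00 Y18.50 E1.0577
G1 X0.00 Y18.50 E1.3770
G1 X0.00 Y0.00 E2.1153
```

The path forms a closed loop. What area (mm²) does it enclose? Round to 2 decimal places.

Apply the shoelace formula to the sequence of (X, Y) vertices; enclosed area = 148.00 mm².

148.00 mm²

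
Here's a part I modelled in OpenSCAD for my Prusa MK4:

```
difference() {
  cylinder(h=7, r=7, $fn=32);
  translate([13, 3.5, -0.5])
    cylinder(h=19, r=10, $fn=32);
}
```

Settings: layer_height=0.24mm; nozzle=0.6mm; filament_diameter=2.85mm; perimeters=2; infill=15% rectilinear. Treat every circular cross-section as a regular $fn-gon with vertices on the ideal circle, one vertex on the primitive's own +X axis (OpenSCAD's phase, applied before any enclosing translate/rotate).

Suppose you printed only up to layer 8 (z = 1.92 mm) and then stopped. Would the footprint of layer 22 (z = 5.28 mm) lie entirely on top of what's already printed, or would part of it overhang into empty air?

entirely on top

Compare the two slices. At z = 1.92: the r=7 cylinder gives a regular 32-gon of circumradius 7 (constant along its height) (area = (32/2)·7.000²·sin(360°/32) = 152.95 mm²); the cylinder at (13, 3.5): section is a regular 32-gon, circumradius r=10 (area = (32/2)·10.000²·sin(360°/32) = 312.14 mm²); After the difference (first − rest): starting from the r=7 cylinder (152.95 mm²), the r=10 cylinder at (13, 3.5) partially overlaps it — only the 23.93 mm² overlap (of its 312.14 mm²) is removed, clipping the outline — area = 129.02 mm². At z = 5.28: the r=7 cylinder contributes a regular 32-gon of circumradius 7 (area = (32/2)·7.000²·sin(360°/32) = 152.95 mm²); the r=10 cylinder at (13, 3.5) contributes a regular 32-gon of circumradius 10 (area = (32/2)·10.000²·sin(360°/32) = 312.14 mm²); Taking the first minus the rest: starting from the r=7 cylinder (152.95 mm²), the r=10 cylinder at (13, 3.5) partially overlaps it — only the 23.93 mm² overlap (of its 312.14 mm²) is removed, clipping the outline — area = 129.02 mm². Checking containment: the cross-section at z = 5.28 is a subset of the cross-section at z = 1.92.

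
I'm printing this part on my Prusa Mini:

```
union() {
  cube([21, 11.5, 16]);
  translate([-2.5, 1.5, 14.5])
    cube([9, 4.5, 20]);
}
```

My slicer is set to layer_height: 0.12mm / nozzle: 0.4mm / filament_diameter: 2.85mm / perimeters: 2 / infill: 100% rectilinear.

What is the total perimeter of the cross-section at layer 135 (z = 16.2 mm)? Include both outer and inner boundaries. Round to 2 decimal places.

27.00 mm

At z = 16.2 mm: the cube is absent (z outside [0, 16]); the cube at (-2.5, 1.5) (footprint 9×4.5) is included at this height (perimeter 27.00 mm); Taking the union: only the 9×4.5 cube at (-2.5, 1.5) is present, so the union is just that shape — boundary = 27.00 mm. Overall, the cross-section is a single solid region. Total boundary length (outer) = 27.00 mm.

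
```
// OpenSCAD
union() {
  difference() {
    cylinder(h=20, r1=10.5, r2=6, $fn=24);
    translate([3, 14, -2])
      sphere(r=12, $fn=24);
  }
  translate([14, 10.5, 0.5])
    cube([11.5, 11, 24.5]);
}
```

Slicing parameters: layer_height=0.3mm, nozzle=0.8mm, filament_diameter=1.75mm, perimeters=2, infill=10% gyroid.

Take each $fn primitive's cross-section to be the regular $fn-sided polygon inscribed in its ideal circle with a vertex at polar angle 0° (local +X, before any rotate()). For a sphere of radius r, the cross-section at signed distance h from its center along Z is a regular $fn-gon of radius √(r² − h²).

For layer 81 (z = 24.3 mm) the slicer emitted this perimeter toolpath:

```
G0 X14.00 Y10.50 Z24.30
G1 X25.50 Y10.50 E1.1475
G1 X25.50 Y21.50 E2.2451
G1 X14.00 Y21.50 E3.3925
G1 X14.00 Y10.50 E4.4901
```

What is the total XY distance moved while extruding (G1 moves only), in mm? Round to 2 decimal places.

45.00 mm

Sum the Euclidean lengths of each G1 segment: total = 45.00 mm.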